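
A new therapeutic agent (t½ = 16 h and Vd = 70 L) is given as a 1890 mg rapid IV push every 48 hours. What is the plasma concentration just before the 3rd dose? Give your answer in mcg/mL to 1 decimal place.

3.8 mcg/mL

f = (1/2)^(τ/t½) = (1/2)^(48/16) ≈ 0.1250.
C₀ = D/Vd = 1890/70 ≈ 27.000 mcg/mL.
Before the 3rd dose, 2 doses have been given. Superposition: Cmin = C₀·(f + f²).
≈ 27.000 × (0.1250 + 0.0156) ≈ 27.000 × 0.1406 ≈ 3.796 mcg/mL.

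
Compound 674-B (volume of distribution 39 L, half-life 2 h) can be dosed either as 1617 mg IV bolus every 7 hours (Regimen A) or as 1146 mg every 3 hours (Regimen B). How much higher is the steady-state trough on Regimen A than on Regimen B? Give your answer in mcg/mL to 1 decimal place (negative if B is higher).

-12.1 mcg/mL

Regimen A: f = (1/2)^(7/2) ≈ 0.0884; Cmin,ss = (1617/39)·f/(1−f) ≈ 4.021 mcg/mL.
Regimen B: f = (1/2)^(3/2) ≈ 0.3536; Cmin,ss = (1146/39)·f/(1−f) ≈ 16.074 mcg/mL.
Difference ≈ 4.021 − 16.074 ≈ -12.053 mcg/mL.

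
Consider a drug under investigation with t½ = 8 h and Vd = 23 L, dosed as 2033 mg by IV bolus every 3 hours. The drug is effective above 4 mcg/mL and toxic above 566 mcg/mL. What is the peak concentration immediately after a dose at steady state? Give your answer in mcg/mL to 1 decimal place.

386.2 mcg/mL

Over one 3-h interval, 3/8 ≈ 0.375 half-lives elapse, leaving f ≈ 0.7711 of each dose.
Accumulation ratio R = 1/(1 − f) ≈ 1/0.2289 ≈ 4.3687.
Single-dose peak C₀ = D/Vd = 2033/23 ≈ 88.391 mcg/mL.
Cmax,ss = C₀/(1 − f) ≈ 88.391/0.2289 ≈ 386.156 mcg/mL.
Peak 386.2 mcg/mL vs MTC 566 mcg/mL: below toxic threshold.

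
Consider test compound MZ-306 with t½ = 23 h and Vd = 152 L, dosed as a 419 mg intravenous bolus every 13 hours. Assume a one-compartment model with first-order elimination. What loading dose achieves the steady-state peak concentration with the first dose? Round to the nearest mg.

1293 mg

f = (1/2)^(13/23) ≈ 0.675854; accumulation ratio R = 1/(1−f) ≈ 3.08503.
Loading dose to hit Cmax,ss on first dose: D_load = D_maint·R ≈ 419 × 3.08503 ≈ 1292.63 mg.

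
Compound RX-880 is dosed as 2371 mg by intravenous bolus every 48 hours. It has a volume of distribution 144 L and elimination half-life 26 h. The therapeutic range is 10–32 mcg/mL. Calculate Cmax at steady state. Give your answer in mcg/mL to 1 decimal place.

τ/t½ = 48/26 ≈ 1.8462, so fraction remaining f = (1/2)^(48/26) ≈ 0.2781.
At steady state, accumulation factor R = 1/(1 − e^(−kτ)) ≈ 1.3852.
Each bolus raises the concentration by D/Vd = 2371/144 ≈ 16.465 mcg/mL.
Cmax,ss = C₀/(1 − f) ≈ 16.465/0.7219 ≈ 22.808 mcg/mL.
Peak 22.8 mcg/mL vs MTC 32 mcg/mL: below toxic threshold.

22.8 mcg/mL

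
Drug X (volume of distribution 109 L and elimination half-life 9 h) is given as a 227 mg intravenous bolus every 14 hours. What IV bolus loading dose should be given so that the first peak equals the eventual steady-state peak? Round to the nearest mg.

f = (1/2)^(14/9) ≈ 0.340198; accumulation ratio R = 1/(1−f) ≈ 1.51561.
Loading dose to hit Cmax,ss on first dose: D_load = D_maint·R ≈ 227 × 1.51561 ≈ 344.04 mg.

344 mg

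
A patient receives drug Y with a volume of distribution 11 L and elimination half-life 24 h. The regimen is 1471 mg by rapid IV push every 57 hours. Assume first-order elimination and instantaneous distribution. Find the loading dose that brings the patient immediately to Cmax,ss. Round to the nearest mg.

f = (1/2)^(57/24) ≈ 0.192776; accumulation ratio R = 1/(1−f) ≈ 1.23881.
Loading dose to hit Cmax,ss on first dose: D_load = D_maint·R ≈ 1471 × 1.23881 ≈ 1822.29 mg.

1822 mg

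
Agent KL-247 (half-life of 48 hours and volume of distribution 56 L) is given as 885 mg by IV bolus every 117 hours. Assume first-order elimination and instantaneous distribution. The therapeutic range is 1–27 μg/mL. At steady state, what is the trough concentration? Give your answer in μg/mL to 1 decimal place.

3.6 μg/mL

Over one 117-h interval, 117/48 ≈ 2.4375 half-lives elapse, leaving f ≈ 0.1846 of each dose.
Each bolus raises the concentration by D/Vd = 885/56 ≈ 15.804 μg/mL.
Steady-state trough Cmin,ss = C₀·f/(1−f) ≈ 15.804 × 0.1846/0.8154 ≈ 3.578 μg/mL.
Trough 3.6 μg/mL vs MEC 1 μg/mL: adequate.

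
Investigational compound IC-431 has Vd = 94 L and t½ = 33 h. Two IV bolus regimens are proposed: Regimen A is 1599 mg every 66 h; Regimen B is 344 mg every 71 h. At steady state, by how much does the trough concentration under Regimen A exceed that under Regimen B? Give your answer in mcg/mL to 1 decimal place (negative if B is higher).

Regimen A: f = (1/2)^(66/33) ≈ 0.2500; Cmin,ss = (1599/94)·f/(1−f) ≈ 5.670 mcg/mL.
Regimen B: f = (1/2)^(71/33) ≈ 0.2251; Cmin,ss = (344/94)·f/(1−f) ≈ 1.063 mcg/mL.
Difference ≈ 5.670 − 1.063 ≈ 4.607 mcg/mL.

4.6 mcg/mL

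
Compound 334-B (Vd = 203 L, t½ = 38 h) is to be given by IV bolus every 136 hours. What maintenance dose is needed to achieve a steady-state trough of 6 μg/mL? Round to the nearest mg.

τ/t½ = 136/38 ≈ 3.5789, so f = (1/2)^(136/38) ≈ 0.083682.
Cmin,ss = (D/Vd)·f/(1−f), so D = Cmin,ss·Vd·(1−f)/f.
D = 6 × 203 × (1−f)/f ≈ 6 × 203 × 10.95000 ≈ 13337.10 mg.

13337 mg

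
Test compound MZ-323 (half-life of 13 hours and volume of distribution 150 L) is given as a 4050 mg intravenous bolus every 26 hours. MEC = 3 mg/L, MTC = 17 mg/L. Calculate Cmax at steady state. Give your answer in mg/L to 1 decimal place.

The dosing interval is 2 half-lives, so f = 2^(−2) = 0.25.
Accumulation ratio R = 1/(1 − f) = 1/0.75 = 4/3.
Single-dose peak C₀ = D/Vd = 4050/150 = 27 mg/L.
Steady-state peak Cmax,ss = C₀·R = 27 × 4/3 ≈ 36.000 mg/L.
Peak 36.0 mg/L vs MTC 17 mg/L: exceeds toxic threshold.

36.0 mg/L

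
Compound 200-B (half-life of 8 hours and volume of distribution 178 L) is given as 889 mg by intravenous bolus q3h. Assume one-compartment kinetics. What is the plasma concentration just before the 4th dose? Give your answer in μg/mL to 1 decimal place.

f = (1/2)^(τ/t½) = (1/2)^(3/8) ≈ 0.7711.
C₀ = D/Vd = 889/178 ≈ 4.994 μg/mL.
Before the 4th dose, 3 doses have been given. Superposition: Cmin = C₀·(f + f² + … + f^3).
≈ 4.994 × (0.7711 + 0.5946 + 0.4585) ≈ 4.994 × 1.8242 ≈ 9.110 μg/mL.

9.1 μg/mL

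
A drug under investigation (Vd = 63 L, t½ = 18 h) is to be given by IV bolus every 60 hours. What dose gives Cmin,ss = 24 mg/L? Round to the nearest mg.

13728 mg

τ/t½ = 60/18 ≈ 3.3333, so f = (1/2)^(60/18) ≈ 0.099213.
Cmin,ss = (D/Vd)·f/(1−f), so D = Cmin,ss·Vd·(1−f)/f.
D = 24 × 63 × (1−f)/f ≈ 24 × 63 × 9.07932 ≈ 13727.93 mg.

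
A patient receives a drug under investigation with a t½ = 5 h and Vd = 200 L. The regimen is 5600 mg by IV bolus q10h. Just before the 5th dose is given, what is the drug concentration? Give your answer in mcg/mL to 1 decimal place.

f = (1/2)^(τ/t½) = (1/2)^(10/5) ≈ 0.2500.
C₀ = D/Vd = 5600/200 ≈ 28.000 mcg/mL.
Before the 5th dose, 4 doses have been given. Superposition: Cmin = C₀·(f + f² + … + f^4).
≈ 28.000 × (0.2500 + 0.0625 + 0.0156 + 0.0039) ≈ 28.000 × 0.3320 ≈ 9.296 mcg/mL.

9.3 mcg/mL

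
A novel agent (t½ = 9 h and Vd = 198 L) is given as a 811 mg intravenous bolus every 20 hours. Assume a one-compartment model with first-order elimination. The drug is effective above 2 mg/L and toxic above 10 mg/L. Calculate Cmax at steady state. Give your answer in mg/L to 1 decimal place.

Over one 20-h interval, 20/9 ≈ 2.2222 half-lives elapse, leaving f ≈ 0.2143 of each dose.
Accumulation ratio R = 1/(1 − f) ≈ 1/0.7857 ≈ 1.2728.
Single-dose peak C₀ = D/Vd = 811/198 ≈ 4.096 mg/L.
Cmax,ss = C₀/(1 − f) ≈ 4.096/0.7857 ≈ 5.213 mg/L.
Peak 5.2 mg/L vs MTC 10 mg/L: below toxic threshold.

5.2 mg/L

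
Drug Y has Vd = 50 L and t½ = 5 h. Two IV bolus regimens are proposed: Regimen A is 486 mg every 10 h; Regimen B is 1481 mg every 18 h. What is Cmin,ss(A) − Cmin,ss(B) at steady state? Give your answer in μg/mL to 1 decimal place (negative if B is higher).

0.6 μg/mL

Regimen A: f = (1/2)^(10/5) ≈ 0.2500; Cmin,ss = (486/50)·f/(1−f) ≈ 3.240 μg/mL.
Regimen B: f = (1/2)^(18/5) ≈ 0.0825; Cmin,ss = (1481/50)·f/(1−f) ≈ 2.663 μg/mL.
Difference ≈ 3.240 − 2.663 ≈ 0.577 μg/mL.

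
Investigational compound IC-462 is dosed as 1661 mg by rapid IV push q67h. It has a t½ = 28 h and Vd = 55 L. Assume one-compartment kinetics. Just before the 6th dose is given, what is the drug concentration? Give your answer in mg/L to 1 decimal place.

f = (1/2)^(τ/t½) = (1/2)^(67/28) ≈ 0.1904.
C₀ = D/Vd = 1661/55 ≈ 30.200 mg/L.
Before the 6th dose, 5 doses have been given. Superposition: Cmin = C₀·(f + f² + … + f^5).
≈ 30.200 × (0.1904 + 0.0363 + 0.0069 + 0.0013 + 0.0003) ≈ 30.200 × 0.2352 ≈ 7.103 mg/L.

7.1 mg/L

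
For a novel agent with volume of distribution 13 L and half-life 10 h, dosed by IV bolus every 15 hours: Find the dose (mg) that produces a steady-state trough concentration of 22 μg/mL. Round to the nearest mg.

523 mg

τ/t½ = 15/10 ≈ 1.5, so f = (1/2)^(15/10) ≈ 0.353553.
Cmin,ss = (D/Vd)·f/(1−f), so D = Cmin,ss·Vd·(1−f)/f.
D = 22 × 13 × (1−f)/f ≈ 22 × 13 × 1.82843 ≈ 522.93 mg.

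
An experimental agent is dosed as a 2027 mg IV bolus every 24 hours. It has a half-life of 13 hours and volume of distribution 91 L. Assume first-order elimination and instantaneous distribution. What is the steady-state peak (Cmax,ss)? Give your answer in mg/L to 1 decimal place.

τ/t½ = 24/13 ≈ 1.8462, so fraction remaining f = (1/2)^(24/13) ≈ 0.2781.
At steady state, accumulation factor R = 1/(1 − e^(−kτ)) ≈ 1.3852.
Single-dose peak C₀ = D/Vd = 2027/91 ≈ 22.275 mg/L.
Steady-state peak Cmax,ss = C₀·R ≈ 22.275 × 1.3852 ≈ 30.855 mg/L.

30.9 mg/L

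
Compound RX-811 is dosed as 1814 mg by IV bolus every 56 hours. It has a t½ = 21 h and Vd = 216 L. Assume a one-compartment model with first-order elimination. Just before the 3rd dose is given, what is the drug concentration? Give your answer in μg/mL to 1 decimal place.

1.5 μg/mL

f = (1/2)^(τ/t½) = (1/2)^(56/21) ≈ 0.1575.
C₀ = D/Vd = 1814/216 ≈ 8.398 μg/mL.
Before the 3rd dose, 2 doses have been given. Superposition: Cmin = C₀·(f + f²).
≈ 8.398 × (0.1575 + 0.0248) ≈ 8.398 × 0.1823 ≈ 1.531 μg/mL.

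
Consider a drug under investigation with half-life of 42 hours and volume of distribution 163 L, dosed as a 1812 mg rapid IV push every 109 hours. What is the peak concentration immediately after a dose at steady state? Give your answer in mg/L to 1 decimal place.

13.3 mg/L

τ/t½ = 109/42 ≈ 2.5952, so fraction remaining f = (1/2)^(109/42) ≈ 0.1655.
At steady state, accumulation factor R = 1/(1 − e^(−kτ)) ≈ 1.1983.
Single-dose peak C₀ = D/Vd = 1812/163 ≈ 11.117 mg/L.
Cmax,ss = C₀/(1 − f) ≈ 11.117/0.8345 ≈ 13.322 mg/L.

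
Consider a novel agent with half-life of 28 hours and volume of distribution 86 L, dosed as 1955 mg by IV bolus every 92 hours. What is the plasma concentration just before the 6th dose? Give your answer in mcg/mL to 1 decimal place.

f = (1/2)^(τ/t½) = (1/2)^(92/28) ≈ 0.1025.
C₀ = D/Vd = 1955/86 ≈ 22.733 mcg/mL.
Before the 6th dose, 5 doses have been given. Superposition: Cmin = C₀·(f + f² + … + f^5).
≈ 22.733 × (0.1025 + 0.0105 + 0.0011 + 0.0001 + 0.0000) ≈ 22.733 × 0.1142 ≈ 2.596 mcg/mL.

2.6 mcg/mL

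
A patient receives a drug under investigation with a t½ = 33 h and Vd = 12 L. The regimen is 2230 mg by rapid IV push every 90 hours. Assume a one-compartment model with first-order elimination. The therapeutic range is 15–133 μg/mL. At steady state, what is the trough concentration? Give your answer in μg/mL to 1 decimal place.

33.1 μg/mL

Over one 90-h interval, 90/33 ≈ 2.7273 half-lives elapse, leaving f ≈ 0.1510 of each dose.
At steady state, accumulation factor R = 1/(1 − e^(−kτ)) ≈ 1.1779.
Each bolus raises the concentration by D/Vd = 2230/12 ≈ 185.833 μg/mL.
Steady-state peak Cmax,ss = C₀·R ≈ 185.833 × 1.1779 ≈ 218.893 μg/mL.
Steady-state trough Cmin,ss = Cmax,ss·f ≈ 218.893 × 0.1510 ≈ 33.053 μg/mL.
Trough 33.1 μg/mL vs MEC 15 μg/mL: adequate.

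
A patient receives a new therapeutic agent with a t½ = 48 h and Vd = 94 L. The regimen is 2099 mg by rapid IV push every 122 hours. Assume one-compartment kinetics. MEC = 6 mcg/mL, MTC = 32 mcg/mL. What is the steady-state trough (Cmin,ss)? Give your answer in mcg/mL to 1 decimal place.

k = ln2/t½ = ln2/48 ≈ 0.014441 h⁻¹; fraction remaining f = e^(−kτ) = e^(−0.014441×122) ≈ 0.1717.
At steady state, accumulation factor R = 1/(1 − e^(−kτ)) ≈ 1.2073.
Single-dose peak C₀ = D/Vd = 2099/94 ≈ 22.330 mcg/mL.
Cmax,ss = C₀/(1 − f) ≈ 22.330/0.8283 ≈ 26.959 mcg/mL.
One interval later, Cmin,ss = Cmax,ss·e^(−kτ) ≈ 26.959 × 0.1717 ≈ 4.629 mcg/mL.
Trough 4.6 mcg/mL vs MEC 6 mcg/mL: subtherapeutic.

4.6 mcg/mL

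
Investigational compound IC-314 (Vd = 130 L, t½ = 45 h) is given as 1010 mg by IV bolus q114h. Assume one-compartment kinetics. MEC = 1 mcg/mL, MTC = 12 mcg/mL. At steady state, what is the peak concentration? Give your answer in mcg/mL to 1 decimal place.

k = ln2/t½ = ln2/45 ≈ 0.015403 h⁻¹; fraction remaining f = e^(−kτ) = e^(−0.015403×114) ≈ 0.1727.
Accumulation ratio R = 1/(1 − f) ≈ 1/0.8273 ≈ 1.2088.
Each bolus raises the concentration by D/Vd = 1010/130 ≈ 7.769 mcg/mL.
Cmax,ss = C₀/(1 − f) ≈ 7.769/0.8273 ≈ 9.391 mcg/mL.
Peak 9.4 mcg/mL vs MTC 12 mcg/mL: below toxic threshold.

9.4 mcg/mL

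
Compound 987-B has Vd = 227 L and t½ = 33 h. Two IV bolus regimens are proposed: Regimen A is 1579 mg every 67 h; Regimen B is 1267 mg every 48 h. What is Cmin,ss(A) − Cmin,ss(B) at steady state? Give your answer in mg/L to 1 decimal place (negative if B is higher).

-1.0 mg/L

Regimen A: f = (1/2)^(67/33) ≈ 0.2448; Cmin,ss = (1579/227)·f/(1−f) ≈ 2.255 mg/L.
Regimen B: f = (1/2)^(48/33) ≈ 0.3649; Cmin,ss = (1267/227)·f/(1−f) ≈ 3.207 mg/L.
Difference ≈ 2.255 − 3.207 ≈ -0.952 mg/L.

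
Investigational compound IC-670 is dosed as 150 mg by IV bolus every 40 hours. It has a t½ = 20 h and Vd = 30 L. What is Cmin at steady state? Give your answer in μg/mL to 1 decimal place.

The dosing interval is 2 half-lives, so f = 2^(−2) = 0.25.
At steady state, R = 1/(1 − 0.25) = 4/3.
Single-dose peak C₀ = D/Vd = 150/30 = 5 μg/mL.
Steady-state peak Cmax,ss = C₀·R = 5 × 4/3 ≈ 6.667 μg/mL.
Steady-state trough Cmin,ss = Cmax,ss·f ≈ 6.667 × 0.25 ≈ 1.667 μg/mL.

1.7 μg/mL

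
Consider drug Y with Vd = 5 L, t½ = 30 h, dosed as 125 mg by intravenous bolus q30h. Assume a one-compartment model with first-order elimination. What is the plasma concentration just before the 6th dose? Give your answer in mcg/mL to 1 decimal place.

f = (1/2)^(τ/t½) = (1/2)^(30/30) ≈ 0.5000.
C₀ = D/Vd = 125/5 ≈ 25.000 mcg/mL.
Before the 6th dose, 5 doses have been given. Superposition: Cmin = C₀·(f + f² + … + f^5).
≈ 25.000 × (0.5000 + 0.2500 + 0.1250 + 0.0625 + 0.0313) ≈ 25.000 × 0.9688 ≈ 24.220 mcg/mL.

24.2 mcg/mL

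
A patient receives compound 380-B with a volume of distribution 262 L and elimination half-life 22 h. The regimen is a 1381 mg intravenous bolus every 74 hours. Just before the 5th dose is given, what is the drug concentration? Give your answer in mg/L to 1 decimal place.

0.6 mg/L

f = (1/2)^(τ/t½) = (1/2)^(74/22) ≈ 0.0972.
C₀ = D/Vd = 1381/262 ≈ 5.271 mg/L.
Before the 5th dose, 4 doses have been given. Superposition: Cmin = C₀·(f + f² + … + f^4).
≈ 5.271 × (0.0972 + 0.0094 + 0.0009 + 0.0001) ≈ 5.271 × 0.1076 ≈ 0.567 mg/L.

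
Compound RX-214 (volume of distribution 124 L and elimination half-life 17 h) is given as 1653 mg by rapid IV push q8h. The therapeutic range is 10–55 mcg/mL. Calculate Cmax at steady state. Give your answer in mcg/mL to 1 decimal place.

47.9 mcg/mL

Over one 8-h interval, 8/17 ≈ 0.47059 half-lives elapse, leaving f ≈ 0.7217 of each dose.
Accumulation ratio R = 1/(1 − f) ≈ 1/0.2783 ≈ 3.5932.
Each bolus raises the concentration by D/Vd = 1653/124 ≈ 13.331 mcg/mL.
Steady-state peak Cmax,ss = C₀·R ≈ 13.331 × 3.5932 ≈ 47.901 mcg/mL.
Peak 47.9 mcg/mL vs MTC 55 mcg/mL: below toxic threshold.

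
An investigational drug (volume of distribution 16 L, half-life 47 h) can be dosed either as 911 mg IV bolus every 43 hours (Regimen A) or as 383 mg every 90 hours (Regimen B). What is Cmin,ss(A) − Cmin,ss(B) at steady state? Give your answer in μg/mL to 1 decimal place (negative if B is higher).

Regimen A: f = (1/2)^(43/47) ≈ 0.5304; Cmin,ss = (911/16)·f/(1−f) ≈ 64.309 μg/mL.
Regimen B: f = (1/2)^(90/47) ≈ 0.2652; Cmin,ss = (383/16)·f/(1−f) ≈ 8.639 μg/mL.
Difference ≈ 64.309 − 8.639 ≈ 55.670 μg/mL.

55.7 μg/mL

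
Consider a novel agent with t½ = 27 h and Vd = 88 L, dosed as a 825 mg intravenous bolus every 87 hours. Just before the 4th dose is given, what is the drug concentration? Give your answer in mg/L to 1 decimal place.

f = (1/2)^(τ/t½) = (1/2)^(87/27) ≈ 0.1072.
C₀ = D/Vd = 825/88 ≈ 9.375 mg/L.
Before the 4th dose, 3 doses have been given. Superposition: Cmin = C₀·(f + f² + … + f^3).
≈ 9.375 × (0.1072 + 0.0115 + 0.0012) ≈ 9.375 × 0.1199 ≈ 1.124 mg/L.

1.1 mg/L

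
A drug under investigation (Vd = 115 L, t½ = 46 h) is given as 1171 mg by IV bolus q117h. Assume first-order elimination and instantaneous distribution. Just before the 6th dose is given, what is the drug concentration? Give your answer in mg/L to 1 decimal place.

f = (1/2)^(τ/t½) = (1/2)^(117/46) ≈ 0.1715.
C₀ = D/Vd = 1171/115 ≈ 10.183 mg/L.
Before the 6th dose, 5 doses have been given. Superposition: Cmin = C₀·(f + f² + … + f^5).
≈ 10.183 × (0.1715 + 0.0294 + 0.0050 + 0.0009 + 0.0001) ≈ 10.183 × 0.2069 ≈ 2.107 mg/L.

2.1 mg/L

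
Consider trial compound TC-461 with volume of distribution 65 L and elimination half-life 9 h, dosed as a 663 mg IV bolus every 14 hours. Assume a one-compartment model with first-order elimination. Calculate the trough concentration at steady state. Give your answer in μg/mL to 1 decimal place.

5.3 μg/mL

Over one 14-h interval, 14/9 ≈ 1.5556 half-lives elapse, leaving f ≈ 0.3402 of each dose.
At steady state, accumulation factor R = 1/(1 − e^(−kτ)) ≈ 1.5156.
Each bolus raises the concentration by D/Vd = 663/65 ≈ 10.200 μg/mL.
Cmax,ss = C₀/(1 − f) ≈ 10.200/0.6598 ≈ 15.459 μg/mL.
One interval later, Cmin,ss = Cmax,ss·e^(−kτ) ≈ 15.459 × 0.3402 ≈ 5.259 μg/mL.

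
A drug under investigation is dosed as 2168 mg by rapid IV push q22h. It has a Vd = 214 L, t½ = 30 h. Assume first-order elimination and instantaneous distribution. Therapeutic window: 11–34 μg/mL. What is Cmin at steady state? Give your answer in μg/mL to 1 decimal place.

k = ln2/t½ = ln2/30 ≈ 0.023105 h⁻¹; fraction remaining f = e^(−kτ) = e^(−0.023105×22) ≈ 0.6015.
Single-dose peak C₀ = D/Vd = 2168/214 ≈ 10.131 μg/mL.
Steady-state trough Cmin,ss = C₀·f/(1−f) ≈ 10.131 × 0.6015/0.3985 ≈ 15.292 μg/mL.
Trough 15.3 μg/mL vs MEC 11 μg/mL: adequate.

15.3 μg/mL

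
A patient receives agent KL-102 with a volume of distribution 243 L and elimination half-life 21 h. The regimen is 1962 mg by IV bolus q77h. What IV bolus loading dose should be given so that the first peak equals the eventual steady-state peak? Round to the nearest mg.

2130 mg

f = (1/2)^(77/21) ≈ 0.078745; accumulation ratio R = 1/(1−f) ≈ 1.08548.
Loading dose to hit Cmax,ss on first dose: D_load = D_maint·R ≈ 1962 × 1.08548 ≈ 2129.71 mg.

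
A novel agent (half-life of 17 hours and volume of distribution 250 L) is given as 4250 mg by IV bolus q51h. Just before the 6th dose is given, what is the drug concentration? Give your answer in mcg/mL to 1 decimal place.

f = (1/2)^(τ/t½) = (1/2)^(51/17) ≈ 0.1250.
C₀ = D/Vd = 4250/250 ≈ 17.000 mcg/mL.
Before the 6th dose, 5 doses have been given. Superposition: Cmin = C₀·(f + f² + … + f^5).
≈ 17.000 × (0.1250 + 0.0156 + 0.0020 + 0.0002 + 0.0000) ≈ 17.000 × 0.1428 ≈ 2.428 mcg/mL.

2.4 mcg/mL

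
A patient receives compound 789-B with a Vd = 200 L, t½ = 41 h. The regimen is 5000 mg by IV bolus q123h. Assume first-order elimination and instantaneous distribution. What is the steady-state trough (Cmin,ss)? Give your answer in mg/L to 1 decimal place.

3.6 mg/L

τ = 123 h = 3 half-lives, so f = (1/2)^3 = 0.125.
At steady state, R = 1/(1 − 0.125) = 8/7.
Single-dose peak C₀ = D/Vd = 5000/200 = 25 mg/L.
Steady-state peak Cmax,ss = C₀·R = 25 × 8/7 ≈ 28.571 mg/L.
Steady-state trough Cmin,ss = Cmax,ss·f ≈ 28.571 × 0.125 ≈ 3.571 mg/L.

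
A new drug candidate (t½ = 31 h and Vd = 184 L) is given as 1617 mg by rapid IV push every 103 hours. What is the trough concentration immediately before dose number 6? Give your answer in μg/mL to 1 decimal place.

f = (1/2)^(τ/t½) = (1/2)^(103/31) ≈ 0.1000.
C₀ = D/Vd = 1617/184 ≈ 8.788 μg/mL.
Before the 6th dose, 5 doses have been given. Superposition: Cmin = C₀·(f + f² + … + f^5).
≈ 8.788 × (0.1000 + 0.0100 + 0.0010 + 0.0001 + 0.0000) ≈ 8.788 × 0.1111 ≈ 0.976 μg/mL.

1.0 μg/mL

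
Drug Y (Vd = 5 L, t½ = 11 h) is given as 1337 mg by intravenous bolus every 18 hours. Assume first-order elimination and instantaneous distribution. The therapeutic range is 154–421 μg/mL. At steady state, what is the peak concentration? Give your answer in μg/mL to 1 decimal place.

k = ln2/t½ = ln2/11 ≈ 0.063013 h⁻¹; fraction remaining f = e^(−kτ) = e^(−0.063013×18) ≈ 0.3217.
At steady state, accumulation factor R = 1/(1 − e^(−kτ)) ≈ 1.4743.
Single-dose peak C₀ = D/Vd = 1337/5 ≈ 267.400 μg/mL.
Steady-state peak Cmax,ss = C₀·R ≈ 267.400 × 1.4743 ≈ 394.228 μg/mL.
Peak 394.2 μg/mL vs MTC 421 μg/mL: below toxic threshold.

394.2 μg/mL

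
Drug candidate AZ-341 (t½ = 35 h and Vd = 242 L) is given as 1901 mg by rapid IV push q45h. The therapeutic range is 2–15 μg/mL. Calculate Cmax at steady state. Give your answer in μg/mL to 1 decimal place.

13.3 μg/mL

k = ln2/t½ = ln2/35 ≈ 0.019804 h⁻¹; fraction remaining f = e^(−kτ) = e^(−0.019804×45) ≈ 0.4102.
Accumulation ratio R = 1/(1 − f) ≈ 1/0.5898 ≈ 1.6955.
Each bolus raises the concentration by D/Vd = 1901/242 ≈ 7.855 μg/mL.
Cmax,ss = C₀/(1 − f) ≈ 7.855/0.5898 ≈ 13.318 μg/mL.
Peak 13.3 μg/mL vs MTC 15 μg/mL: below toxic threshold.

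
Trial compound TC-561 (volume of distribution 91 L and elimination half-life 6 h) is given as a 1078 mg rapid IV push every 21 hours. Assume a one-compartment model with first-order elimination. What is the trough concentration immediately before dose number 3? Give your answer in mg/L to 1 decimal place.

f = (1/2)^(τ/t½) = (1/2)^(21/6) ≈ 0.0884.
C₀ = D/Vd = 1078/91 ≈ 11.846 mg/L.
Before the 3rd dose, 2 doses have been given. Superposition: Cmin = C₀·(f + f²).
≈ 11.846 × (0.0884 + 0.0078) ≈ 11.846 × 0.0962 ≈ 1.140 mg/L.

1.1 mg/L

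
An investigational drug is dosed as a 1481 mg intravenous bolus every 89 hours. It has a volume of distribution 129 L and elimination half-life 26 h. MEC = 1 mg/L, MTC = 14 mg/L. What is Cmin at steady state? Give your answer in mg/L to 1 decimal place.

Over one 89-h interval, 89/26 ≈ 3.4231 half-lives elapse, leaving f ≈ 0.0932 of each dose.
Single-dose peak C₀ = D/Vd = 1481/129 ≈ 11.481 mg/L.
Steady-state trough Cmin,ss = C₀·f/(1−f) ≈ 11.481 × 0.0932/0.9068 ≈ 1.180 mg/L.
Trough 1.2 mg/L vs MEC 1 mg/L: adequate.

1.2 mg/L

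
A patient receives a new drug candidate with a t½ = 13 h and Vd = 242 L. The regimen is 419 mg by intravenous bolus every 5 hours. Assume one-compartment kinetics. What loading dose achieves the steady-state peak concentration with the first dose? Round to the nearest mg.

f = (1/2)^(5/13) ≈ 0.765983; accumulation ratio R = 1/(1−f) ≈ 4.27319.
Loading dose to hit Cmax,ss on first dose: D_load = D_maint·R ≈ 419 × 4.27319 ≈ 1790.47 mg.

1790 mg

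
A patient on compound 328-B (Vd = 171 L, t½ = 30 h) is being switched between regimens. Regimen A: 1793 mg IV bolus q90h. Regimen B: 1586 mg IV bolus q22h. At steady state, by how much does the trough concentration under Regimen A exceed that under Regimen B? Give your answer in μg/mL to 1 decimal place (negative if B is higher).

Regimen A: f = (1/2)^(90/30) ≈ 0.1250; Cmin,ss = (1793/171)·f/(1−f) ≈ 1.498 μg/mL.
Regimen B: f = (1/2)^(22/30) ≈ 0.6015; Cmin,ss = (1586/171)·f/(1−f) ≈ 14.000 μg/mL.
Difference ≈ 1.498 − 14.000 ≈ -12.502 μg/mL.

-12.5 μg/mL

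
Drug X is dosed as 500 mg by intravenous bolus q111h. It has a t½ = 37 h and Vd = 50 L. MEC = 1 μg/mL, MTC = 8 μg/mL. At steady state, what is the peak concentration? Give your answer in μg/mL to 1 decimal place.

The dosing interval is 3 half-lives, so f = 2^(−3) = 0.125.
Accumulation ratio R = 1/(1 − f) = 1/0.875 = 8/7.
Single-dose peak C₀ = D/Vd = 500/50 = 10 μg/mL.
Steady-state peak Cmax,ss = C₀·R = 10 × 8/7 ≈ 11.429 μg/mL.
Peak 11.4 μg/mL vs MTC 8 μg/mL: exceeds toxic threshold.

11.4 μg/mL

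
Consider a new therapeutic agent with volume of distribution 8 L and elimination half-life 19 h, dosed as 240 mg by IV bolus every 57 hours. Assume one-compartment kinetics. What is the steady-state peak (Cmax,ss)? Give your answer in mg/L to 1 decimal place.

τ = 57 h = 3 half-lives, so f = (1/2)^3 = 0.125.
At steady state, R = 1/(1 − 0.125) = 8/7.
Single-dose peak C₀ = D/Vd = 240/8 = 30 mg/L.
Steady-state peak Cmax,ss = C₀·R = 30 × 8/7 ≈ 34.286 mg/L.

34.3 mg/L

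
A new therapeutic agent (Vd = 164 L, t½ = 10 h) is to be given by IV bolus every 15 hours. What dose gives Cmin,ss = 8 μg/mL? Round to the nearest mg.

τ/t½ = 15/10 ≈ 1.5, so f = (1/2)^(15/10) ≈ 0.353553.
Cmin,ss = (D/Vd)·f/(1−f), so D = Cmin,ss·Vd·(1−f)/f.
D = 8 × 164 × (1−f)/f ≈ 8 × 164 × 1.82843 ≈ 2398.90 mg.

2399 mg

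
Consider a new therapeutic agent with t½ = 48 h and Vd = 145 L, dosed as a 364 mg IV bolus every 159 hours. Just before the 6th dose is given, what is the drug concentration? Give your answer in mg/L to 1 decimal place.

0.3 mg/L

f = (1/2)^(τ/t½) = (1/2)^(159/48) ≈ 0.1007.
C₀ = D/Vd = 364/145 ≈ 2.510 mg/L.
Before the 6th dose, 5 doses have been given. Superposition: Cmin = C₀·(f + f² + … + f^5).
≈ 2.510 × (0.1007 + 0.0101 + 0.0010 + 0.0001 + 0.0000) ≈ 2.510 × 0.1119 ≈ 0.281 mg/L.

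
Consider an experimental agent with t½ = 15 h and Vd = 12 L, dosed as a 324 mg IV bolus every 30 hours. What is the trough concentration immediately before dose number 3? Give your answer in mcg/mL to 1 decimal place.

f = (1/2)^(τ/t½) = (1/2)^(30/15) ≈ 0.2500.
C₀ = D/Vd = 324/12 ≈ 27.000 mcg/mL.
Before the 3rd dose, 2 doses have been given. Superposition: Cmin = C₀·(f + f²).
≈ 27.000 × (0.2500 + 0.0625) ≈ 27.000 × 0.3125 ≈ 8.438 mcg/mL.

8.4 mcg/mL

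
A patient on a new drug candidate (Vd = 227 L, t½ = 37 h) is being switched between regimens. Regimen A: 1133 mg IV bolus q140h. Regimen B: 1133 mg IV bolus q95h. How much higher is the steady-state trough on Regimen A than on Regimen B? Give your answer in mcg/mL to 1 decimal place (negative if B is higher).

-0.6 mcg/mL

Regimen A: f = (1/2)^(140/37) ≈ 0.0726; Cmin,ss = (1133/227)·f/(1−f) ≈ 0.391 mcg/mL.
Regimen B: f = (1/2)^(95/37) ≈ 0.1687; Cmin,ss = (1133/227)·f/(1−f) ≈ 1.013 mcg/mL.
Difference ≈ 0.391 − 1.013 ≈ -0.622 mcg/mL.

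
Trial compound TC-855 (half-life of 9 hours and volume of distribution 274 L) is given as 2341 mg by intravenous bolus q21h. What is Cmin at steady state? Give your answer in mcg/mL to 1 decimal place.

τ/t½ = 21/9 ≈ 2.3333, so fraction remaining f = (1/2)^(21/9) ≈ 0.1984.
Accumulation ratio R = 1/(1 − f) ≈ 1/0.8016 ≈ 1.2475.
Single-dose peak C₀ = D/Vd = 2341/274 ≈ 8.544 mcg/mL.
Steady-state peak Cmax,ss = C₀·R ≈ 8.544 × 1.2475 ≈ 10.659 mcg/mL.
Steady-state trough Cmin,ss = Cmax,ss·f ≈ 10.659 × 0.1984 ≈ 2.115 mcg/mL.

2.1 mcg/mL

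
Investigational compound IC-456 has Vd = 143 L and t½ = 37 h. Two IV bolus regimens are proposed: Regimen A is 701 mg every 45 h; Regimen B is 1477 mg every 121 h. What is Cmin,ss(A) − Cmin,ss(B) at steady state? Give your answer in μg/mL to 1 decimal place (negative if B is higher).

Regimen A: f = (1/2)^(45/37) ≈ 0.4304; Cmin,ss = (701/143)·f/(1−f) ≈ 3.704 μg/mL.
Regimen B: f = (1/2)^(121/37) ≈ 0.1036; Cmin,ss = (1477/143)·f/(1−f) ≈ 1.194 μg/mL.
Difference ≈ 3.704 − 1.194 ≈ 2.510 μg/mL.

2.5 μg/mL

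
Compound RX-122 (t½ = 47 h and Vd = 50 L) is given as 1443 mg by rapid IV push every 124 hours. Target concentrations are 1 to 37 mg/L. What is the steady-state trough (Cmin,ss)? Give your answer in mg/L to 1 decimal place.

k = ln2/t½ = ln2/47 ≈ 0.014748 h⁻¹; fraction remaining f = e^(−kτ) = e^(−0.014748×124) ≈ 0.1606.
At steady state, accumulation factor R = 1/(1 − e^(−kτ)) ≈ 1.1913.
Each bolus raises the concentration by D/Vd = 1443/50 ≈ 28.860 mg/L.
Cmax,ss = C₀/(1 − f) ≈ 28.860/0.8394 ≈ 34.382 mg/L.
Steady-state trough Cmin,ss = Cmax,ss·f ≈ 34.382 × 0.1606 ≈ 5.522 mg/L.
Trough 5.5 mg/L vs MEC 1 mg/L: adequate.

5.5 mg/L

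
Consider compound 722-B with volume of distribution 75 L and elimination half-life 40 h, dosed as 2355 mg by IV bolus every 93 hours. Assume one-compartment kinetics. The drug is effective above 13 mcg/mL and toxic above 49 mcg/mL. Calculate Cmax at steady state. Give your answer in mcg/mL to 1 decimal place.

τ/t½ = 93/40 ≈ 2.325, so fraction remaining f = (1/2)^(93/40) ≈ 0.1996.
At steady state, accumulation factor R = 1/(1 − e^(−kτ)) ≈ 1.2494.
Each bolus raises the concentration by D/Vd = 2355/75 ≈ 31.400 mcg/mL.
Steady-state peak Cmax,ss = C₀·R ≈ 31.400 × 1.2494 ≈ 39.231 mcg/mL.
Peak 39.2 mcg/mL vs MTC 49 mcg/mL: below toxic threshold.

39.2 mcg/mL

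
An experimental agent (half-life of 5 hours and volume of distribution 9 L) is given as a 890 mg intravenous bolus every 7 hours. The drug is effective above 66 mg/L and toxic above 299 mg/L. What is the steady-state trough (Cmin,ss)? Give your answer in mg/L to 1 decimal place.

60.3 mg/L

k = ln2/t½ = ln2/5 ≈ 0.138629 h⁻¹; fraction remaining f = e^(−kτ) = e^(−0.138629×7) ≈ 0.3789.
At steady state, accumulation factor R = 1/(1 − e^(−kτ)) ≈ 1.6100.
Each bolus raises the concentration by D/Vd = 890/9 ≈ 98.889 mg/L.
Steady-state peak Cmax,ss = C₀·R ≈ 98.889 × 1.6100 ≈ 159.211 mg/L.
One interval later, Cmin,ss = Cmax,ss·e^(−kτ) ≈ 159.211 × 0.3789 ≈ 60.325 mg/L.
Trough 60.3 mg/L vs MEC 66 mg/L: subtherapeutic.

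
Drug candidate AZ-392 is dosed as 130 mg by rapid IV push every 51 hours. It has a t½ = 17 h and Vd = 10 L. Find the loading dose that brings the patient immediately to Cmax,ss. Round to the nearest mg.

f = (1/2)^(51/17) ≈ 0.125000; accumulation ratio R = 1/(1−f) ≈ 1.14286.
Loading dose to hit Cmax,ss on first dose: D_load = D_maint·R ≈ 130 × 1.14286 ≈ 148.57 mg.

149 mg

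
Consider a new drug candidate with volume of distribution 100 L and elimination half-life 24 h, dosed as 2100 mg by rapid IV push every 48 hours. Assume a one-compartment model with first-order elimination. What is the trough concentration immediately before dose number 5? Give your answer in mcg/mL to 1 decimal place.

7.0 mcg/mL

f = (1/2)^(τ/t½) = (1/2)^(48/24) ≈ 0.2500.
C₀ = D/Vd = 2100/100 ≈ 21.000 mcg/mL.
Before the 5th dose, 4 doses have been given. Superposition: Cmin = C₀·(f + f² + … + f^4).
≈ 21.000 × (0.2500 + 0.0625 + 0.0156 + 0.0039) ≈ 21.000 × 0.3320 ≈ 6.972 mcg/mL.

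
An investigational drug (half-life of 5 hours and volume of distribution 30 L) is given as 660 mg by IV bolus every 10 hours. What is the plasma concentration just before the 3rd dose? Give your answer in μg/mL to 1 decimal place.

f = (1/2)^(τ/t½) = (1/2)^(10/5) ≈ 0.2500.
C₀ = D/Vd = 660/30 ≈ 22.000 μg/mL.
Before the 3rd dose, 2 doses have been given. Superposition: Cmin = C₀·(f + f²).
≈ 22.000 × (0.2500 + 0.0625) ≈ 22.000 × 0.3125 ≈ 6.875 μg/mL.

6.9 μg/mL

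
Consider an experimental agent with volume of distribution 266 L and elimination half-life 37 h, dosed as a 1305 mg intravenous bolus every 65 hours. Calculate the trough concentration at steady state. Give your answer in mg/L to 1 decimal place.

2.1 mg/L

k = ln2/t½ = ln2/37 ≈ 0.018734 h⁻¹; fraction remaining f = e^(−kτ) = e^(−0.018734×65) ≈ 0.2959.
Accumulation ratio R = 1/(1 − f) ≈ 1/0.7041 ≈ 1.4203.
Single-dose peak C₀ = D/Vd = 1305/266 ≈ 4.906 mg/L.
Cmax,ss = C₀/(1 − f) ≈ 4.906/0.7041 ≈ 6.968 mg/L.
One interval later, Cmin,ss = Cmax,ss·e^(−kτ) ≈ 6.968 × 0.2959 ≈ 2.062 mg/L.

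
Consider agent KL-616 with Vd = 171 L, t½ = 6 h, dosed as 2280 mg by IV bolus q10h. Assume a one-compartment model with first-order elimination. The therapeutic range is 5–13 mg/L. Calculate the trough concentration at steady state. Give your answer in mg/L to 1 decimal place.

6.1 mg/L

k = ln2/t½ = ln2/6 ≈ 0.115525 h⁻¹; fraction remaining f = e^(−kτ) = e^(−0.115525×10) ≈ 0.3150.
At steady state, accumulation factor R = 1/(1 − e^(−kτ)) ≈ 1.4599.
Each bolus raises the concentration by D/Vd = 2280/171 ≈ 13.333 mg/L.
Cmax,ss = C₀/(1 − f) ≈ 13.333/0.6850 ≈ 19.464 mg/L.
Steady-state trough Cmin,ss = Cmax,ss·f ≈ 19.464 × 0.3150 ≈ 6.131 mg/L.
Trough 6.1 mg/L vs MEC 5 mg/L: adequate.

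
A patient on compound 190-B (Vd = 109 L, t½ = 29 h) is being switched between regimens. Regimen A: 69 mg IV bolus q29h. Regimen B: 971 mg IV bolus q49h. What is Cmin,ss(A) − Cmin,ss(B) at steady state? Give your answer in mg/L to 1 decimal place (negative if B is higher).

-3.4 mg/L

Regimen A: f = (1/2)^(29/29) ≈ 0.5000; Cmin,ss = (69/109)·f/(1−f) ≈ 0.633 mg/L.
Regimen B: f = (1/2)^(49/29) ≈ 0.3100; Cmin,ss = (971/109)·f/(1−f) ≈ 4.002 mg/L.
Difference ≈ 0.633 − 4.002 ≈ -3.369 mg/L.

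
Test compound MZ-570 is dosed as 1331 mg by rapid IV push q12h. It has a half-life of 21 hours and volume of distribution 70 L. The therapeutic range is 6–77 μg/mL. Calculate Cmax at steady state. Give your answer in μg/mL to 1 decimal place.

58.1 μg/mL

τ/t½ = 12/21 ≈ 0.57143, so fraction remaining f = (1/2)^(12/21) ≈ 0.6730.
At steady state, accumulation factor R = 1/(1 − e^(−kτ)) ≈ 3.0581.
Each bolus raises the concentration by D/Vd = 1331/70 ≈ 19.014 μg/mL.
Steady-state peak Cmax,ss = C₀·R ≈ 19.014 × 3.0581 ≈ 58.147 μg/mL.
Peak 58.1 μg/mL vs MTC 77 μg/mL: below toxic threshold.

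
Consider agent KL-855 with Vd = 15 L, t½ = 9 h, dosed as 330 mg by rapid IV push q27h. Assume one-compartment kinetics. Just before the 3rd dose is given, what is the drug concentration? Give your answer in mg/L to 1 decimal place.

3.1 mg/L

f = (1/2)^(τ/t½) = (1/2)^(27/9) ≈ 0.1250.
C₀ = D/Vd = 330/15 ≈ 22.000 mg/L.
Before the 3rd dose, 2 doses have been given. Superposition: Cmin = C₀·(f + f²).
≈ 22.000 × (0.1250 + 0.0156) ≈ 22.000 × 0.1406 ≈ 3.093 mg/L.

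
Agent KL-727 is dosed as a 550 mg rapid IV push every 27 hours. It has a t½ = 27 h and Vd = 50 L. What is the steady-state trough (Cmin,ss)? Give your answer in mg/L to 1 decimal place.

The dosing interval is 1 half-life, so f = 2^(−1) = 0.5.
Accumulation ratio R = 1/(1 − f) = 1/0.5 = 2/1.
Single-dose peak C₀ = D/Vd = 550/50 = 11 mg/L.
Steady-state peak Cmax,ss = C₀·R = 11 × 2/1 ≈ 22.000 mg/L.
Steady-state trough Cmin,ss = Cmax,ss·f ≈ 22.000 × 0.5 ≈ 11.000 mg/L.

11.0 mg/L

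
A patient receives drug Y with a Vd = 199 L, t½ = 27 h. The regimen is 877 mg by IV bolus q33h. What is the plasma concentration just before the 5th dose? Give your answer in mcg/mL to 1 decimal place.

3.2 mcg/mL

f = (1/2)^(τ/t½) = (1/2)^(33/27) ≈ 0.4286.
C₀ = D/Vd = 877/199 ≈ 4.407 mcg/mL.
Before the 5th dose, 4 doses have been given. Superposition: Cmin = C₀·(f + f² + … + f^4).
≈ 4.407 × (0.4286 + 0.1837 + 0.0787 + 0.0337) ≈ 4.407 × 0.7247 ≈ 3.194 mcg/mL.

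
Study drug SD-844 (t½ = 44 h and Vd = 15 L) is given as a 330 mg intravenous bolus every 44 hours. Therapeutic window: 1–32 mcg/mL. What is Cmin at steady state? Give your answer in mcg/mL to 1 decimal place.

22.0 mcg/mL

τ = 44 h = 1 half-life, so f = (1/2)^1 = 0.5.
At steady state, R = 1/(1 − 0.5) = 2/1.
Single-dose peak C₀ = D/Vd = 330/15 = 22 mcg/mL.
Steady-state peak Cmax,ss = C₀·R = 22 × 2/1 ≈ 44.000 mcg/mL.
Steady-state trough Cmin,ss = Cmax,ss·f ≈ 44.000 × 0.5 ≈ 22.000 mcg/mL.
Trough 22.0 mcg/mL vs MEC 1 mcg/mL: adequate.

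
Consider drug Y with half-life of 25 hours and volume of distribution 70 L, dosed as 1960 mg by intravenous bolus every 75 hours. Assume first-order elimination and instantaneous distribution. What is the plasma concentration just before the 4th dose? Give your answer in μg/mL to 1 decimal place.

4.0 μg/mL

f = (1/2)^(τ/t½) = (1/2)^(75/25) ≈ 0.1250.
C₀ = D/Vd = 1960/70 ≈ 28.000 μg/mL.
Before the 4th dose, 3 doses have been given. Superposition: Cmin = C₀·(f + f² + … + f^3).
≈ 28.000 × (0.1250 + 0.0156 + 0.0020) ≈ 28.000 × 0.1426 ≈ 3.993 μg/mL.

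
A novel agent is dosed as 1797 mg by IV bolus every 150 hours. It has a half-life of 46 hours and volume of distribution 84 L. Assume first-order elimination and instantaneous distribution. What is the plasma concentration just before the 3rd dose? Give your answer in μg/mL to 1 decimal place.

f = (1/2)^(τ/t½) = (1/2)^(150/46) ≈ 0.1043.
C₀ = D/Vd = 1797/84 ≈ 21.393 μg/mL.
Before the 3rd dose, 2 doses have been given. Superposition: Cmin = C₀·(f + f²).
≈ 21.393 × (0.1043 + 0.0109) ≈ 21.393 × 0.1152 ≈ 2.464 μg/mL.

2.5 μg/mL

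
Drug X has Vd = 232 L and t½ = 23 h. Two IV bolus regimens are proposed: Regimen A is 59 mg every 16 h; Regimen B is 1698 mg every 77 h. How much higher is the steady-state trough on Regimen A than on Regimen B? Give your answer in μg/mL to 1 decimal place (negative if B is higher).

Regimen A: f = (1/2)^(16/23) ≈ 0.6174; Cmin,ss = (59/232)·f/(1−f) ≈ 0.410 μg/mL.
Regimen B: f = (1/2)^(77/23) ≈ 0.0982; Cmin,ss = (1698/232)·f/(1−f) ≈ 0.797 μg/mL.
Difference ≈ 0.410 − 0.797 ≈ -0.387 μg/mL.

-0.4 μg/mL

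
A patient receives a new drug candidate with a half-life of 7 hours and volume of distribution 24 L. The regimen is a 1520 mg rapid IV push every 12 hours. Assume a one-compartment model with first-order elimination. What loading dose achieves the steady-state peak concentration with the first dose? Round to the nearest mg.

2186 mg

f = (1/2)^(12/7) ≈ 0.304753; accumulation ratio R = 1/(1−f) ≈ 1.43834.
Loading dose to hit Cmax,ss on first dose: D_load = D_maint·R ≈ 1520 × 1.43834 ≈ 2186.28 mg.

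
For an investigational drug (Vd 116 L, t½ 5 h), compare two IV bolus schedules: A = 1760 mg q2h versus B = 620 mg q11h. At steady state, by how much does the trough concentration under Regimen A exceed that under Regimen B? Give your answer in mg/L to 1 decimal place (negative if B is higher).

Regimen A: f = (1/2)^(2/5) ≈ 0.7579; Cmin,ss = (1760/116)·f/(1−f) ≈ 47.498 mg/L.
Regimen B: f = (1/2)^(11/5) ≈ 0.2176; Cmin,ss = (620/116)·f/(1−f) ≈ 1.486 mg/L.
Difference ≈ 47.498 − 1.486 ≈ 46.012 mg/L.

46.0 mg/L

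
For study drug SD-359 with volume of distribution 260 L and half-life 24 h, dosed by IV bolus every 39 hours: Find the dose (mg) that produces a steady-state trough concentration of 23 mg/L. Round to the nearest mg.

12465 mg

τ/t½ = 39/24 ≈ 1.625, so f = (1/2)^(39/24) ≈ 0.324210.
Cmin,ss = (D/Vd)·f/(1−f), so D = Cmin,ss·Vd·(1−f)/f.
D = 23 × 260 × (1−f)/f ≈ 23 × 260 × 2.08442 ≈ 12464.83 mg.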